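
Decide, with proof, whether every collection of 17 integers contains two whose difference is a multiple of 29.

Try 17 consecutive integers, 33, 34, …, 49. Their remainders mod 29 are 4, 5, 6, 7, 8, 9, 10, 11, 12, 13, 14, 15, 16, 17, 18, 19, 20 — pairwise different, as any 17 ≤ 29 consecutive integers have distinct residues.
The differences between them range over 1, …, 16, none of which is divisible by 29.

No; for instance {33, 34, 35, 36, 37, 38, 39, 40, 41, 42, 43, 44, 45, 46, 47, 48, 49} is a counterexample.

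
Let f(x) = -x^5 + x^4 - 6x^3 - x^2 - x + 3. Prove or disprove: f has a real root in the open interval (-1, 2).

Yes, f has a root in the interval.

f(-1) = 11 and f(2) = -67, which have opposite signs.
Since f is a polynomial it is continuous on [-1, 2].
By the Intermediate Value Theorem, f takes the value 0 somewhere in the open interval.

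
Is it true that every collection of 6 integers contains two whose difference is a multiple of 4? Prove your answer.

Partition the integers by their residue mod 4; there are 4 classes.
With 6 integers and only 4 classes, the pigeonhole principle forces two of them, say a and b, into the same class.
Their difference a − b is then a multiple of 4.

Yes, this is always true.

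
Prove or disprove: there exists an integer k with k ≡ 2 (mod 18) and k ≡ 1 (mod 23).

gcd(18, 23) = 1, so the Chinese Remainder Theorem guarantees exactly one residue class mod 414 satisfying both.
Write k = 2 + 18t and require 2 + 18t ≡ 1 (mod 23), i.e. 18t ≡ 22 (mod 23).
Note 18·9 = 162 ≡ 1 (mod 23) (as 162 − 1 = 7·23), so 18⁻¹ ≡ 9.
Multiplying by 9: t ≡ 9·22 = 198 ≡ 14 (mod 23).
With t = 14: k = 2 + 18·14 = 254.
Verify: 254 = 14·18 + 2 and 254 = 11·23 + 1. ✓

k = 254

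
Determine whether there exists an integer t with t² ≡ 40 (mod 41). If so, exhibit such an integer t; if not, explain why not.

Take t = 9. Then 9² = 81 = 1·41 + 40, so 9² ≡ 40 (mod 41).

t = 9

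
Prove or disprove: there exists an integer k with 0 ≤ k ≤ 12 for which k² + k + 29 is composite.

k = 4

At k = 4: 4² + 4 + 29 = 49 = 7·7, which is composite.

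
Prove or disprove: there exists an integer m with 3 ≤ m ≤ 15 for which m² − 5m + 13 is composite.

At m = 4: 4² − 5·4 + 13 = 9 = 3·3, which is composite.

m = 4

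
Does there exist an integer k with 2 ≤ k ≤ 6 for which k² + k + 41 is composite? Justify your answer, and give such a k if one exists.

The values for k = 2, 3, …, 6 are 47, 53, 61, 71, 83, and each of these is prime.
So no value in the range makes the expression composite.

No, no such integer k in that range exists.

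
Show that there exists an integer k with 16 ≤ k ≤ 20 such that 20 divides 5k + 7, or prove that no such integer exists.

No such integer k in that range exists.

At k = 16, 5·16 + 7 = 87 ≡ 7 (mod 20), and each step in k adds 5, giving residues 7, 12, 17, 2, 7 for k = 16, 17, …, 20.
Since 0 is absent from this list, 20 ∤ 5k + 7 for every k with 16 ≤ k ≤ 20.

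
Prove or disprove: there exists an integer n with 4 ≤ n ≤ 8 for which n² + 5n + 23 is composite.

No such integer n in that range exists.

The values for n = 4, 5, …, 8 are 59, 73, 89, 107, 127, and each of these is prime.
So no value in the range makes the expression composite.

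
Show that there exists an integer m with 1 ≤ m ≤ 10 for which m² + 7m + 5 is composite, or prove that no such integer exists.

At m = 4: 4² + 7·4 + 5 = 49 = 7·7, which is composite.

m = 4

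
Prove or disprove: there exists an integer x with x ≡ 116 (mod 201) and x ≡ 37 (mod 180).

gcd(201, 180) = 3. If x ≡ 116 (mod 201) and x ≡ 37 (mod 180), then x ≡ 116 (mod 3) and x ≡ 37 (mod 3).
These are incompatible: 116 − 37 = 79 is not divisible by 3.
Therefore no such x exists.

No such integer exists.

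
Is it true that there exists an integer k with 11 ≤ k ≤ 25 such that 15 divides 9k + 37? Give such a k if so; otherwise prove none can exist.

No, no such integer k in that range exists.

For k = 11, 12, …, 25 the values of 9k + 37 modulo 15 are 1, 10, 4, 13, 7, 1, 10, 4, 13, 7, 1, 10, 4, 13, 7 respectively.
None is 0, so 15 never divides 9k + 37 on this range.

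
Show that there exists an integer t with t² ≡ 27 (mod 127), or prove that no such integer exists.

There is no such integer.

127 is prime, so by Euler's criterion 27 is a square mod 127 iff 27^((127−1)/2) = 27^63 ≡ 1 (mod 127).
Repeated squaring mod 127: 27^2 = 729 ≡ 94; 27^4 ≡ 94² = 8836 ≡ 73; 27^8 ≡ 73² = 5329 ≡ 122; 27^16 ≡ 122² = 14884 ≡ 25; 27^32 ≡ 25² = 625 ≡ 117.
Since 63 = 32 + 16 + 8 + 4 + 2 + 1, 27^63 ≡ 117 · 25 · 122 · 73 · 94 · 27; multiplying out mod 127: 117·25 = 2925 ≡ 4, then 4·122 = 488 ≡ 107, then 107·73 = 7811 ≡ 64, then 64·94 = 6016 ≡ 47, then 47·27 = 1269 ≡ 126. Thus 27^63 ≡ 126 ≡ −1 (mod 127).
By Euler's criterion 27 is a quadratic non-residue mod 127: no t satisfies t² ≡ 27 (mod 127).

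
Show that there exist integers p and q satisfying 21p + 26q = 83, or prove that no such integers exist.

Since gcd(21, 26) = 1, every integer is an integer combination of 21 and 26.
Run the Euclidean algorithm on 26 and 21: 26 = 1·21 + 5, 21 = 4·5 + 1, 5 = 5·1 + 0.
Unwinding: 1 = 21 − 4·5 = 21 − 4·(26 − 1·21) = −4·26 + 5·21, i.e. 21·5 + 26·(-4) = 1.
Times 83: 21·415 + 26·(-332) = 83, so (415, -332) solves it.
Subtracting 15·26 from p and adding 15·21 to q gives the tidier solution (25, -17).
Check: 21·25 + 26·(-17) = 525 − 442 = 83. ✓

p = 25, q = -17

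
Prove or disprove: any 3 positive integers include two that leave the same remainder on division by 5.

Consider the 3 integers 14, 15, 16. They lie in distinct residue classes modulo 5, since 3 ≤ 5.
Hence this collection has no pair with equal remainders mod 5, disproving the claim.

No, the set {14, 15, 16} is a counterexample.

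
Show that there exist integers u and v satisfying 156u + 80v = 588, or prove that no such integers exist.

u = 13, v = -18

Every value of 156u + 80v is a multiple of gcd(156, 80) = 4; since 4 ∣ 588, solutions exist.
Dividing through by 4 reduces the equation to 39u + 20v = 147.
Dividing repeatedly: 39 = 1·20 + 19, 20 = 1·19 + 1, 19 = 19·1 + 0.
Working back up the chain: 1 = 20 − 1·19 = 20 − (39 − 1·20) = −39 + 2·20. So 39·(-1) + 20·2 = 1.
Times 147: 39·(-147) + 20·294 = 147, so (-147, 294) solves it.
The general solution is u = -147 + 20k, v = 294 − 39k; taking k = 8 gives the smaller pair u = 13, v = -18.
Indeed 156·13 + 80·(-18) = 2028 − 1440 = 588.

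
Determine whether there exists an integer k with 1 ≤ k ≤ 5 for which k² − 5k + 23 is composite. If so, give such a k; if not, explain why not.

The values for k = 1, 2, …, 5 are 19, 17, 17, 19, 23, and each of these is prime.
So no value in the range makes the expression composite.

No such integer k in that range exists.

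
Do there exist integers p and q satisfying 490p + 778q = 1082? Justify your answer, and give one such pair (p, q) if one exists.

Since gcd(490, 778) = 2 and 1082 = 2·541, Bézout's identity guarantees a solution.
Dividing through by 2 reduces the equation to 245p + 389q = 541.
Dividing repeatedly: 389 = 1·245 + 144, 245 = 1·144 + 101, 144 = 1·101 + 43, 101 = 2·43 + 15, 43 = 2·15 + 13, 15 = 1·13 + 2, 13 = 6·2 + 1, 2 = 2·1 + 0.
Working back up the chain: 1 = 13 − 6·2 = 13 − 6·(15 − 1·13) = −6·15 + 7·13 = −6·15 + 7·(43 − 2·15) = 7·43 − 20·15 = 7·43 − 20·(101 − 2·43) = −20·101 + 47·43 = −20·101 + 47·(144 − 1·101) = 47·144 − 67·101 = 47·144 − 67·(245 − 1·144) = −67·245 + 114·144 = −67·245 + 114·(389 − 1·245) = 114·389 − 181·245. So 245·(-181) + 389·114 = 1.
Multiplying through by 541: p = (-181)·541 = -97921, q = 114·541 = 61674 is a solution.
Adding 252·389 to p and subtracting 252·245 from q gives the tidier solution (107, -66).
Check: 490·107 + 778·(-66) = 52430 − 51348 = 1082. ✓

p = 107, q = -66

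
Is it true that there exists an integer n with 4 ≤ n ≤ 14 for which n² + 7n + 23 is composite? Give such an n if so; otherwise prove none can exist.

n = 7

At n = 7: 7² + 7·7 + 23 = 121 = 11·11, which is composite.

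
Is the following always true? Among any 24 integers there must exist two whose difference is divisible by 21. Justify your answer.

True.

There are exactly 21 possible remainders on division by 21.
With 24 integers and only 21 classes, the pigeonhole principle forces two of them, say a and b, into the same class.
Then a ≡ b (mod 21), i.e. 21 ∣ (a − b).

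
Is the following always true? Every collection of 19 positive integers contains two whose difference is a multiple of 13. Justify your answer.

There are exactly 13 possible remainders on division by 13.
Placing 19 integers into 13 classes, some class receives at least two — say a and b.
Then a ≡ b (mod 13), i.e. 13 ∣ (a − b).

Yes, this is always true.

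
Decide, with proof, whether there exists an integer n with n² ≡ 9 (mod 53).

n = 50 works: 50² = 2500, and 2500 − 9 = 2491 = 47·53.

n = 50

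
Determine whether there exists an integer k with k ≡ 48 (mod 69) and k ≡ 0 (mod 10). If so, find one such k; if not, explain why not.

k = 600

gcd(69, 10) = 1, so the Chinese Remainder Theorem guarantees exactly one residue class mod 690 satisfying both.
Any solution of the first congruence is k = 48 + 69t; substituting into the second, 69t ≡ 0 − 48 ≡ 2 (mod 10).
69 ≡ 9 (mod 10), so this reads 9t ≡ 2 (mod 10). Note 9·9 = 81 ≡ 1 (mod 10) (as 81 − 1 = 8·10), so 9⁻¹ ≡ 9.
Therefore t ≡ 9·2 = 18 ≡ 8 (mod 10).
Taking t = 8 gives k = 48 + 69·8 = 600.
Check: 600 mod 69 = 48, 600 mod 10 = 0. ✓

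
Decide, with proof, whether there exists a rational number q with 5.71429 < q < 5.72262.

q = 103/18

Look for a denominator N such that an integer falls strictly between N·5.71429 and N·5.72262. N = 18 works: 18·5.71429 = 102.85722 < 103 < 103.00716 = 18·5.72262.
So q = 103/18 works: it is a ratio of integers, and dividing 18·5.71429 < 103 < 18·5.72262 through by 18 gives 5.71429 < 103/18 < 5.72262.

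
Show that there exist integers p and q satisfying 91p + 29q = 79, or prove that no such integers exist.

91 and 29 are coprime, so 91p + 29q ranges over all of ℤ.
Euclidean algorithm: 91 = 3·29 + 4, 29 = 7·4 + 1, 4 = 4·1 + 0.
Unwinding: 1 = 29 − 7·4 = 29 − 7·(91 − 3·29) = −7·91 + 22·29, i.e. 91·(-7) + 29·22 = 1.
Scaling by 79 gives the particular solution (p, q) = (-553, 1738).
The general solution is p = -553 + 29k, q = 1738 − 91k; taking k = 20 gives the smaller pair p = 27, q = -82.
Check: 91·27 + 29·(-82) = 2457 − 2378 = 79. ✓

p = 27, q = -82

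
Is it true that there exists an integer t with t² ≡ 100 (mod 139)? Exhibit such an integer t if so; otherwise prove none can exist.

Take t = 129. Then 129² = 16641 = 119·139 + 100, so 129² ≡ 100 (mod 139).

t = 129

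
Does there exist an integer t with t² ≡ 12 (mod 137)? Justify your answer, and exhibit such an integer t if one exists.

No such integer exists.

137 is prime, so by Euler's criterion 12 is a square mod 137 iff 12^((137−1)/2) = 12^68 ≡ 1 (mod 137).
Squaring successively (mod 137): 12^2 = 144 ≡ 7; 12^4 ≡ 7² = 49 ≡ 49; 12^8 ≡ 49² = 2401 ≡ 72; 12^16 ≡ 72² = 5184 ≡ 115; 12^32 ≡ 115² = 13225 ≡ 73; 12^64 ≡ 73² = 5329 ≡ 123.
Since 68 = 64 + 4, 12^68 ≡ 123 · 49; multiplying out mod 137: 123·49 = 6027 ≡ 136. Thus 12^68 ≡ 136 ≡ −1 (mod 137).
The value −1 means 12 is a non-residue modulo 137, so t² ≡ 12 (mod 137) is impossible.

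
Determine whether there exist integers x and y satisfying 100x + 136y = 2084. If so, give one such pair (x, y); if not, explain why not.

Every value of 100x + 136y is a multiple of gcd(100, 136) = 4; since 4 ∣ 2084, solutions exist.
Dividing through by 4 reduces the equation to 25x + 34y = 521.
Euclidean algorithm: 34 = 1·25 + 9, 25 = 2·9 + 7, 9 = 1·7 + 2, 7 = 3·2 + 1, 2 = 2·1 + 0.
Unwinding: 1 = 7 − 3·2 = 7 − 3·(9 − 1·7) = −3·9 + 4·7 = −3·9 + 4·(25 − 2·9) = 4·25 − 11·9 = 4·25 − 11·(34 − 1·25) = −11·34 + 15·25, i.e. 25·15 + 34·(-11) = 1.
Scaling by 521 gives the particular solution (x, y) = (7815, -5731).
The general solution is x = 7815 + 34k, y = -5731 − 25k; taking k = -229 gives the smaller pair x = 29, y = -6.
Check: 100·29 + 136·(-6) = 2900 − 816 = 2084. ✓

x = 29, y = -6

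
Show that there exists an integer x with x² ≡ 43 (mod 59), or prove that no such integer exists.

59 is prime, so by Euler's criterion 43 is a square mod 59 iff 43^((59−1)/2) = 43^29 ≡ 1 (mod 59).
Squaring successively (mod 59): 43^2 = 1849 ≡ 20; 43^4 ≡ 20² = 400 ≡ 46; 43^8 ≡ 46² = 2116 ≡ 51; 43^16 ≡ 51² = 2601 ≡ 5.
Since 29 = 16 + 8 + 4 + 1, 43^29 ≡ 5 · 51 · 46 · 43; multiplying out mod 59: 5·51 = 255 ≡ 19, then 19·46 = 874 ≡ 48, then 48·43 = 2064 ≡ 58. Thus 43^29 ≡ 58 ≡ −1 (mod 59).
By Euler's criterion 43 is a quadratic non-residue mod 59: no x satisfies x² ≡ 43 (mod 59).

No, no such integer exists.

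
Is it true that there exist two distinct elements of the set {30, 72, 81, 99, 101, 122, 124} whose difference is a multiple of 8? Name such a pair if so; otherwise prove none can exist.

No such pair exists.

Reduce each element modulo 8: 30↦6, 72↦0, 81↦1, 99↦3, 101↦5, 122↦2, 124↦4.
These 7 residues are pairwise different, hence no difference of two elements is divisible by 8.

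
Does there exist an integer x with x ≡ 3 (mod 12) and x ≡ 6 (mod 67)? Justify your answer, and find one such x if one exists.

The moduli 12 and 67 are coprime, so by the Chinese Remainder Theorem a unique solution modulo 804 exists.
Any solution of the first congruence is x = 3 + 12t; substituting into the second, 12t ≡ 6 − 3 ≡ 3 (mod 67).
Note 12·28 = 336 ≡ 1 (mod 67) (as 336 − 1 = 5·67), so 12⁻¹ ≡ 28.
Multiplying by 28: t ≡ 28·3 = 84 ≡ 17 (mod 67).
With t = 17: x = 3 + 12·17 = 207.
Check: 207 mod 12 = 3, 207 mod 67 = 6. ✓

x = 207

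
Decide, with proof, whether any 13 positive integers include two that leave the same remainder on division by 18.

Try 13 consecutive integers, 62, 63, …, 74. Their remainders mod 18 are 8, 9, 10, 11, 12, 13, 14, 15, 16, 17, 0, 1, 2 — pairwise different, as any 13 ≤ 18 consecutive integers have distinct residues.
Hence this collection has no pair with equal remainders mod 18, disproving the claim.

No, the set {62, 63, 64, 65, 66, 67, 68, 69, 70, 71, 72, 73, 74} is a counterexample.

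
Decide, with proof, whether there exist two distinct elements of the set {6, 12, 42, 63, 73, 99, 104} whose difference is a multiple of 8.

No such pair exists.

Residues mod 8: 6↦6, 12↦4, 42↦2, 63↦7, 73↦1, 99↦3, 104↦0.
No residue repeats among the 7 elements, so no pair has difference ≡ 0 (mod 8).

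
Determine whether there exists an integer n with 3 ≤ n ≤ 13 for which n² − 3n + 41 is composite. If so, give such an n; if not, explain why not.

At n = 5: 5² − 3·5 + 41 = 51 = 3·17, which is composite.

n = 5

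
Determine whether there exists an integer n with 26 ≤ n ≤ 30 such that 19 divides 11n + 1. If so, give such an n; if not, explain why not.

For n = 26, 27, …, 30 the values of 11n + 1 modulo 19 are 2, 13, 5, 16, 8 respectively.
Since 0 is absent from this list, 19 ∤ 11n + 1 for every n with 26 ≤ n ≤ 30.

There is no such integer n in that range.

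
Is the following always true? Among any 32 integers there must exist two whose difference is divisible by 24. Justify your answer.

Partition the integers by their residue mod 24; there are 24 classes.
With 32 integers and only 24 classes, the pigeonhole principle forces two of them, say a and b, into the same class.
Then a ≡ b (mod 24), i.e. 24 ∣ (a − b).

Yes.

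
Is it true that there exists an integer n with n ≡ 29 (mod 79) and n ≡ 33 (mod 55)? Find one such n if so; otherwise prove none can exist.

Since 79 and 55 share no common factor, CRT says the pair of congruences has a solution (unique mod 4345).
Write n = 29 + 79t and require 29 + 79t ≡ 33 (mod 55), i.e. 79t ≡ 4 (mod 55).
79 ≡ 24 (mod 55), so this reads 24t ≡ 4 (mod 55). Since 24·39 = 936 = 17·55 + 1, the inverse of 24 mod 55 is 39.
Therefore t ≡ 39·4 = 156 ≡ 46 (mod 55).
With t = 46: n = 29 + 79·46 = 3663.
Indeed 3663 ≡ 29 (mod 79) and 3663 ≡ 33 (mod 55).

n = 3663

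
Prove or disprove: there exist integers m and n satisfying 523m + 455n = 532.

523 and 455 are coprime, so 523m + 455n ranges over all of ℤ.
Euclidean algorithm: 523 = 1·455 + 68, 455 = 6·68 + 47, 68 = 1·47 + 21, 47 = 2·21 + 5, 21 = 4·5 + 1, 5 = 5·1 + 0.
Working back up the chain: 1 = 21 − 4·5 = 21 − 4·(47 − 2·21) = −4·47 + 9·21 = −4·47 + 9·(68 − 1·47) = 9·68 − 13·47 = 9·68 − 13·(455 − 6·68) = −13·455 + 87·68 = −13·455 + 87·(523 − 1·455) = 87·523 − 100·455. So 523·87 + 455·(-100) = 1.
Scaling by 532 gives the particular solution (m, n) = (46284, -53200).
The general solution is m = 46284 + 455k, n = -53200 − 523k; taking k = -101 gives the smaller pair m = 329, n = -377.
Check: 523·329 + 455·(-377) = 172067 − 171535 = 532. ✓

m = 329, n = -377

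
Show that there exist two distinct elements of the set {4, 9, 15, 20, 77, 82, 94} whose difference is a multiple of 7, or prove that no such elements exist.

Two integers differ by a multiple of 7 exactly when they have the same residue mod 7. The residues are 4↦4, 9↦2, 15↦1, 20↦6, 77↦0, 82↦5, 94↦3.
These 7 residues are pairwise different, hence no difference of two elements is divisible by 7.

There is no such pair.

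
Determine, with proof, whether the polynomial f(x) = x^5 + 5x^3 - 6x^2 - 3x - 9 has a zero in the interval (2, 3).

f(2) = 33 and f(3) = 306, both positive, so a sign-change argument is unavailable; we show f keeps this sign on the whole interval.
Substitute x = 2 + u, where 0 < u < 1 on the interval. Expanding, f(2 + u) = u^5 + 10u^4 + 45u^3 + 104u^2 + 113u + 33.
All 6 nonzero coefficients of this polynomial in u are positive; hence for u > 0 the value is a sum of positive terms (the constant 33 among them).
Therefore f(x) > 0 throughout (2, 3), and f has no zero there.

f has no root in that interval.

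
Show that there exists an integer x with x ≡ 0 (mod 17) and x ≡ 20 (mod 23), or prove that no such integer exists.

Since 17 and 23 share no common factor, CRT says the pair of congruences has a solution (unique mod 391).
Any solution of the first congruence is x = 0 + 17t; substituting into the second, 17t ≡ 20 − 0 ≡ 20 (mod 23).
Invert 17 mod 23 by the Euclidean algorithm: 23 = 1·17 + 6, 17 = 2·6 + 5, 6 = 1·5 + 1, 5 = 5·1 + 0; back-substituting, 1 = 6 − 1·5 = 6 − (17 − 2·6) = −17 + 3·6 = −17 + 3·(23 − 1·17) = 3·23 − 4·17. Hence 17·(-4) ≡ 1, so 17⁻¹ ≡ -4 ≡ 19 (mod 23).
Therefore t ≡ 19·20 = 380 ≡ 12 (mod 23).
With t = 12: x = 0 + 17·12 = 204.
Verify: 204 = 12·17 + 0 and 204 = 8·23 + 20. ✓

x = 204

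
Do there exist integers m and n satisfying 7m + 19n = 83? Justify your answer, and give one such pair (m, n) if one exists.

Since gcd(7, 19) = 1, every integer is an integer combination of 7 and 19.
Euclidean algorithm: 19 = 2·7 + 5, 7 = 1·5 + 2, 5 = 2·2 + 1, 2 = 2·1 + 0.
Back-substituting, 1 = 5 − 2·2 = 5 − 2·(7 − 1·5) = −2·7 + 3·5 = −2·7 + 3·(19 − 2·7) = 3·19 − 8·7; that is, 7·(-8) + 19·3 = 1.
Times 83: 7·(-664) + 19·249 = 83, so (-664, 249) solves it.
Adding 35·19 to m and subtracting 35·7 from n gives the tidier solution (1, 4).
Check: 7·1 + 19·4 = 7 + 76 = 83. ✓

m = 1, n = 4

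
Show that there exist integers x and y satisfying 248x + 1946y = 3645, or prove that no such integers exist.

Both 248 and 1946 are divisible by gcd(248, 1946) = 2, hence so is any combination 248x + 1946y.
However 3645 leaves remainder 1 on division by 2.
So the equation is unsolvable over ℤ.

No such integers exist.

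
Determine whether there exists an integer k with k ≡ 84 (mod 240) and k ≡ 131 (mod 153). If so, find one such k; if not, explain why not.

gcd(240, 153) = 3. If k ≡ 84 (mod 240) and k ≡ 131 (mod 153), then k ≡ 84 (mod 3) and k ≡ 131 (mod 3).
But 84 mod 3 = 0 while 131 mod 3 = 2, a contradiction.
Hence the system has no solution.

No, no such integer exists.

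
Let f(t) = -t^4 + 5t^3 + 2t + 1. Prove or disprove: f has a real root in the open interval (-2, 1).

Such a root exists.

f(-2) = -59 and f(1) = 7, which have opposite signs.
f is continuous everywhere (it is a polynomial), in particular on [-2, 1].
By the Intermediate Value Theorem, f takes the value 0 somewhere in the open interval.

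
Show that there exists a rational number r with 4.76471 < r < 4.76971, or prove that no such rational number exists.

r = 62/13

Multiplying by 13: 13·4.76471 = 61.94123 and 13·4.76971 = 62.00623, so the integer 62 lies strictly between them.
Dividing back, 4.76471 < 62/13 < 4.76971, and 62/13 is rational.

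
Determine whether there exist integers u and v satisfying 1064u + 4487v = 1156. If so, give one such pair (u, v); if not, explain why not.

No such integers exist.

Any value of 1064u + 4487v is a multiple of gcd(1064, 4487) = 7.
However 1156 leaves remainder 1 on division by 7.
Hence no integers u, v satisfy the equation.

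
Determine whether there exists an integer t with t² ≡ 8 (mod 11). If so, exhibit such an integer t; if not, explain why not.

No such integer exists.

Squares mod 11 repeat after t = 5 (as (−t)² = t²); for t = 0..5 they are 0, 1, 4, 9, 5, 3.
So the quadratic residues mod 11 are {0, 1, 3, 4, 5, 9}, and 8 is not among them.
Hence no integer t has t² ≡ 8 (mod 11).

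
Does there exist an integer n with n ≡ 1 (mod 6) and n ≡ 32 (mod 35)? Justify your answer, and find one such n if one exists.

n = 67

Since 6 and 35 share no common factor, CRT says the pair of congruences has a solution (unique mod 210).
Any solution of the first congruence is n = 1 + 6t; substituting into the second, 6t ≡ 32 − 1 ≡ 31 (mod 35).
Since 6·6 = 36 = 1·35 + 1, the inverse of 6 mod 35 is 6.
Therefore t ≡ 6·31 = 186 ≡ 11 (mod 35).
With t = 11: n = 1 + 6·11 = 67.
Verify: 67 = 11·6 + 1 and 67 = 1·35 + 32. ✓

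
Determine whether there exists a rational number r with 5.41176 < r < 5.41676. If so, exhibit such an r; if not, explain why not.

r = 65/12

Scale by 12: the interval becomes (64.94112, 65.00112), which contains the integer 65.
Hence 65/12 is a rational number with 5.41176 < 65/12 < 5.41676.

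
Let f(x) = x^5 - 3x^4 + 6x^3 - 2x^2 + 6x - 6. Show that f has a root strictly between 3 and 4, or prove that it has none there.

No.

The endpoint values f(3) = 156 and f(4) = 626 are both positive. Claim: f(x) > 0 for every x in (3, 4).
Shift to the endpoint 3: with x = 3 + u (0 < u < 1), one computes f(3 + u) = u^5 + 12u^4 + 60u^3 + 160u^2 + 237u + 156.
The nonzero coefficients here are all positive, so for u > 0 every term is positive (or zero), and the constant term 156 is strictly positive.
So f is strictly positive on (3, 4); no root exists in the interval.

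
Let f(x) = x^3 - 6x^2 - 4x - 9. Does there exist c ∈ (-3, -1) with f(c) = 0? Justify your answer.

The endpoint values f(-3) = -78 and f(-1) = -12 are both negative. Claim: f(x) < 0 for every x in (-3, -1).
Substitute x = -1 − u, where 0 < u < 2 on the interval. Expanding, f(-1 − u) = -u^3 - 9u^2 - 11u - 12.
The nonzero coefficients here are all negative, so for u > 0 every term is negative (or zero), and the constant term -12 is strictly negative.
Therefore f(x) < 0 throughout (-3, -1), and f has no zero there.

No such root exists.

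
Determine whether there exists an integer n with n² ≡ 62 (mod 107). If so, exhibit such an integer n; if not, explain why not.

n = 94

n = 94 works: 94² = 8836, and 8836 − 62 = 8774 = 82·107.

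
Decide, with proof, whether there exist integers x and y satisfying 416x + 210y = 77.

gcd(416, 210) = 2, so every integer of the form 416x + 210y is a multiple of 2.
But 77 is not a multiple of 2 (it leaves remainder 1).
Therefore 416x + 210y = 77 has no solution in integers.

No such integers exist.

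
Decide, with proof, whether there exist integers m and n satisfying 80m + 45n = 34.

No, no such integers exist.

gcd(80, 45) = 5, so every integer of the form 80m + 45n is a multiple of 5.
But 34 is not a multiple of 5 (it leaves remainder 4).
Therefore 80m + 45n = 34 has no solution in integers.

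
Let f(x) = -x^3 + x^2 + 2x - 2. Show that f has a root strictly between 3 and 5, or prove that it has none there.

f(3) = -14 and f(5) = -92, both negative, so a sign-change argument is unavailable; we show f keeps this sign on the whole interval.
Shift to the endpoint 3: with x = 3 + u (0 < u < 2), one computes f(3 + u) = -u^3 - 8u^2 - 19u - 14.
The nonzero coefficients here are all negative, so for u > 0 every term is negative (or zero), and the constant term -14 is strictly negative.
Therefore f(x) < 0 throughout (3, 5), and f has no zero there.

f has no root in that interval.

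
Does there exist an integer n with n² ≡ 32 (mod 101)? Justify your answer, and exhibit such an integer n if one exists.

There is no such integer.

Apply Euler's criterion with the prime 101: 32 is a quadratic residue iff 32^50 ≡ 1 (mod 101), and a non-residue iff it is ≡ −1.
Squaring successively (mod 101): 32^2 = 1024 ≡ 14; 32^4 ≡ 14² = 196 ≡ 95; 32^8 ≡ 95² = 9025 ≡ 36; 32^16 ≡ 36² = 1296 ≡ 84; 32^32 ≡ 84² = 7056 ≡ 87.
Since 50 = 32 + 16 + 2, 32^50 ≡ 87 · 84 · 14; multiplying out mod 101: 87·84 = 7308 ≡ 36, then 36·14 = 504 ≡ 100. Thus 32^50 ≡ 100 ≡ −1 (mod 101).
By Euler's criterion 32 is a quadratic non-residue mod 101: no n satisfies n² ≡ 32 (mod 101).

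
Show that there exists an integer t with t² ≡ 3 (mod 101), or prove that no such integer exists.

101 is prime, so by Euler's criterion 3 is a square mod 101 iff 3^((101−1)/2) = 3^50 ≡ 1 (mod 101).
Repeated squaring mod 101: 3^2 = 9 ≡ 9; 3^4 ≡ 9² = 81 ≡ 81; 3^8 ≡ 81² = 6561 ≡ 97; 3^16 ≡ 97² = 9409 ≡ 16; 3^32 ≡ 16² = 256 ≡ 54.
Since 50 = 32 + 16 + 2, 3^50 ≡ 54 · 16 · 9; multiplying out mod 101: 54·16 = 864 ≡ 56, then 56·9 = 504 ≡ 100. Thus 3^50 ≡ 100 ≡ −1 (mod 101).
By Euler's criterion 3 is a quadratic non-residue mod 101: no t satisfies t² ≡ 3 (mod 101).

No such integer exists.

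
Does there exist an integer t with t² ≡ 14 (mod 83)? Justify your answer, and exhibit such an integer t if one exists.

83 is prime, so by Euler's criterion 14 is a square mod 83 iff 14^((83−1)/2) = 14^41 ≡ 1 (mod 83).
Squaring successively (mod 83): 14^2 = 196 ≡ 30; 14^4 ≡ 30² = 900 ≡ 70; 14^8 ≡ 70² = 4900 ≡ 3; 14^16 ≡ 3² = 9 ≡ 9; 14^32 ≡ 9² = 81 ≡ 81.
Since 41 = 32 + 8 + 1, 14^41 ≡ 81 · 3 · 14; multiplying out mod 83: 81·3 = 243 ≡ 77, then 77·14 = 1078 ≡ 82. Thus 14^41 ≡ 82 ≡ −1 (mod 83).
The value −1 means 14 is a non-residue modulo 83, so t² ≡ 14 (mod 83) is impossible.

No, no such integer exists.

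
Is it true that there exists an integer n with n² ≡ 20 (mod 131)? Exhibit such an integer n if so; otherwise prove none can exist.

n = 46 works: 46² = 2116, and 2116 − 20 = 2096 = 16·131.

n = 46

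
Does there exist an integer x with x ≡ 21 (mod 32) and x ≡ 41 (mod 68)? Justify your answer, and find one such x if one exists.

gcd(32, 68) = 4. A simultaneous solution exists iff 21 ≡ 41 (mod 4); here 21 mod 4 = 1 = 41 mod 4, so it does.
Step through x = 21, 21 + 32, 21 + 2·32, …: the values 21, 53, 85, 117, 149, 181, 213, 245 reduce mod 68 to 21, 53, 17, 49, 13, 45, 9, 41. The value 245 hits 41.
Indeed 245 ≡ 21 (mod 32) and 245 ≡ 41 (mod 68).

x = 245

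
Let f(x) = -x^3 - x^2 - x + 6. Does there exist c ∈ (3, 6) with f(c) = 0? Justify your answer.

Evaluate at the endpoints: f(3) = -33, f(6) = -252 — same sign (negative).
f'(x) = -3x^2 - 2x - 1 has discriminant (-2)² − 4·(-3)·(-1) = -8 < 0, so f' has no real roots and is negative for every real x.
So f is strictly decreasing; between 3 and 6 its values lie between f(3) = -33 and f(6) = -252, all negative. Therefore f has no root in (3, 6).

f has no root in that interval.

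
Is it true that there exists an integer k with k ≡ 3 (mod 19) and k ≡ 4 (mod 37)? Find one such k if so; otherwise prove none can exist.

k = 41

The moduli 19 and 37 are coprime, so by the Chinese Remainder Theorem a unique solution modulo 703 exists.
Write k = 3 + 19t and require 3 + 19t ≡ 4 (mod 37), i.e. 19t ≡ 1 (mod 37).
To invert 19 modulo 37: 37 = 1·19 + 18, 19 = 1·18 + 1, 18 = 18·1 + 0, and unwinding, 1 = 19 − 1·18 = 19 − (37 − 1·19) = −37 + 2·19. Thus 19⁻¹ ≡ 2 (mod 37).
Therefore t ≡ 2·1 = 2 (mod 37).
With t = 2: k = 3 + 19·2 = 41.
Verify: 41 = 2·19 + 3 and 41 = 1·37 + 4. ✓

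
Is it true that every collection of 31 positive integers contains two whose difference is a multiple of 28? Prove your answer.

Each integer lies in one of the 28 residue classes modulo 28.
Placing 31 integers into 28 classes, some class receives at least two — say a and b.
Equal remainders mean a − b ≡ 0 (mod 28), so 28 divides their difference.

Yes, this is always true.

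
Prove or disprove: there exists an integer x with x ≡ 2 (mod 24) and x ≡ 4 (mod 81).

There is no such integer.

Both moduli are multiples of 3 = gcd(24, 81), so any solution would satisfy x ≡ 2 and x ≡ 4 modulo 3 simultaneously.
However 2 ≡ 2 and 4 ≡ 1 (mod 3), and 2 ≠ 1.
Hence the system has no solution.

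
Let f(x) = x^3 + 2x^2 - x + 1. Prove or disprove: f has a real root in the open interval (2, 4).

f(2) = 15 and f(4) = 93, both positive, so a sign-change argument is unavailable; we show f keeps this sign on the whole interval.
Shift to the endpoint 2: with x = 2 + u (0 < u < 2), one computes f(2 + u) = u^3 + 8u^2 + 19u + 15.
The nonzero coefficients here are all positive, so for u > 0 every term is positive (or zero), and the constant term 15 is strictly positive.
So f is strictly positive on (2, 4); no root exists in the interval.

f has no root in that interval.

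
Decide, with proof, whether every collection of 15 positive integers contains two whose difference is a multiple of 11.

Partition the integers by their residue mod 11; there are 11 classes.
Placing 15 integers into 11 classes, some class receives at least two — say a and b.
Then a ≡ b (mod 11), i.e. 11 ∣ (a − b).

Yes, this is always true.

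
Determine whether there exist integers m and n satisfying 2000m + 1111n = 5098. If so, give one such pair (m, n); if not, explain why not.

m = 1048, n = -1882

2000 and 1111 are coprime, so 2000m + 1111n ranges over all of ℤ.
Dividing repeatedly: 2000 = 1·1111 + 889, 1111 = 1·889 + 222, 889 = 4·222 + 1, 222 = 222·1 + 0.
Back-substituting, 1 = 889 − 4·222 = 889 − 4·(1111 − 1·889) = −4·1111 + 5·889 = −4·1111 + 5·(2000 − 1·1111) = 5·2000 − 9·1111; that is, 2000·5 + 1111·(-9) = 1.
Times 5098: 2000·25490 + 1111·(-45882) = 5098, so (25490, -45882) solves it.
The general solution is m = 25490 + 1111k, n = -45882 − 2000k; taking k = -22 gives the smaller pair m = 1048, n = -1882.
Check: 2000·1048 + 1111·(-1882) = 2096000 − 2090902 = 5098. ✓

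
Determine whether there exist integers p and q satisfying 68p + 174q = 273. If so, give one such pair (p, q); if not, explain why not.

No such integers exist.

gcd(68, 174) = 2, so every integer of the form 68p + 174q is a multiple of 2.
But 273 = 2·136 + 1, so 2 ∤ 273.
Hence no integers p, q satisfy the equation.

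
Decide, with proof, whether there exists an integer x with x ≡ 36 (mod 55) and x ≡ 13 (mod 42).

Since 55 and 42 share no common factor, CRT says the pair of congruences has a solution (unique mod 2310).
Any solution of the first congruence is x = 36 + 55t; substituting into the second, 55t ≡ 13 − 36 ≡ 19 (mod 42).
55 ≡ 13 (mod 42), so this reads 13t ≡ 19 (mod 42). Note 13·13 = 169 ≡ 1 (mod 42) (as 169 − 1 = 4·42), so 13⁻¹ ≡ 13.
Therefore t ≡ 13·19 = 247 ≡ 37 (mod 42).
With t = 37: x = 36 + 55·37 = 2071.
Check: 2071 mod 55 = 36, 2071 mod 42 = 13. ✓

x = 2071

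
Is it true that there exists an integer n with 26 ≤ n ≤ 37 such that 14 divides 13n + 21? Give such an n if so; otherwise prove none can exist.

For n = 26, 27, …, 34 the values 359, 372, 385, 398, 411, 424, 437, 450, 463 are not multiples of 14. n = 35 works, since 13·35 + 21 = 476 = 34·14.

n = 35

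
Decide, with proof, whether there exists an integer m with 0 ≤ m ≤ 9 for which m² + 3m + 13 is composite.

At m = 9: 9² + 3·9 + 13 = 121 = 11·11, which is composite.

m = 9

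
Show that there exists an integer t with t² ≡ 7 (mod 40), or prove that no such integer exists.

There is no such integer.

Since 4 ∣ 40, a solution of t² ≡ 7 (mod 40) would also satisfy t² ≡ 7 ≡ 3 (mod 4).
Computing t² mod 4 for t = 0, 1, …, 2 (enough, by the symmetry t ↦ 4 − t) gives 0, 1, 0.
The set of squares mod 4 is therefore {0, 1}, which does not contain 3.
Hence no integer t has t² ≡ 7 (mod 40).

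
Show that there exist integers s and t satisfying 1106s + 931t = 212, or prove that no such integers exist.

Both 1106 and 931 are divisible by gcd(1106, 931) = 7, hence so is any combination 1106s + 931t.
But 212 = 7·30 + 2, so 7 ∤ 212.
So the equation is unsolvable over ℤ.

No such integers exist.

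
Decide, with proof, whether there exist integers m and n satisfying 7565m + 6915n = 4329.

Both 7565 and 6915 are divisible by gcd(7565, 6915) = 5, hence so is any combination 7565m + 6915n.
But 4329 = 5·865 + 4, so 5 ∤ 4329.
Therefore 7565m + 6915n = 4329 has no solution in integers.

No, no such integers exist.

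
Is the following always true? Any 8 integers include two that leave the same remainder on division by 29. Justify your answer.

No, the set {24, 25, 26, 27, 28, 29, 30, 31} is a counterexample.

Take the 8 consecutive integers 24, 25, …, 31: their residues mod 29 are all distinct because 8 ≤ 29.
Hence this collection has no pair with equal remainders mod 29, disproving the claim.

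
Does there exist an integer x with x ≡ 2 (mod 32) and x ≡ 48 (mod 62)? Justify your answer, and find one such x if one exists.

Here gcd(32, 62) = 2, and both 2 and 48 leave remainder 0 mod 2, so the system is consistent.
Write x = 2 + 32t. Then 32t ≡ 48 − 2 ≡ 46 (mod 62); dividing through by 2 gives 16t ≡ 23 (mod 31).
To invert 16 modulo 31: 31 = 1·16 + 15, 16 = 1·15 + 1, 15 = 15·1 + 0, and unwinding, 1 = 16 − 1·15 = 16 − (31 − 1·16) = −31 + 2·16. Thus 16⁻¹ ≡ 2 (mod 31).
Multiplying by 2: t ≡ 2·23 = 46 ≡ 15 (mod 31).
Then x = 2 + 32·15 = 482.
Check: 482 mod 32 = 2, 482 mod 62 = 48. ✓

x = 482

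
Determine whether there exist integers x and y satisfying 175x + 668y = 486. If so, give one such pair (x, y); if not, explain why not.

175 and 668 are coprime, so 175x + 668y ranges over all of ℤ.
Euclidean algorithm: 668 = 3·175 + 143, 175 = 1·143 + 32, 143 = 4·32 + 15, 32 = 2·15 + 2, 15 = 7·2 + 1, 2 = 2·1 + 0.
Working back up the chain: 1 = 15 − 7·2 = 15 − 7·(32 − 2·15) = −7·32 + 15·15 = −7·32 + 15·(143 − 4·32) = 15·143 − 67·32 = 15·143 − 67·(175 − 1·143) = −67·175 + 82·143 = −67·175 + 82·(668 − 3·175) = 82·668 − 313·175. So 175·(-313) + 668·82 = 1.
Scaling by 486 gives the particular solution (x, y) = (-152118, 39852).
The general solution is x = -152118 + 668k, y = 39852 − 175k; taking k = 228 gives the smaller pair x = 186, y = -48.
Indeed 175·186 + 668·(-48) = 32550 − 32064 = 486.

x = 186, y = -48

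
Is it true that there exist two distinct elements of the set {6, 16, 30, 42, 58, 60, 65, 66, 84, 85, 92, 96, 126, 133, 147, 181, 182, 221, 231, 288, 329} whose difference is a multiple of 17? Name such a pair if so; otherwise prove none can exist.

Both 6 and 329 leave remainder 6 on division by 17; their difference 323 = 19·17 is a multiple of 17.

The pair (6, 329) works.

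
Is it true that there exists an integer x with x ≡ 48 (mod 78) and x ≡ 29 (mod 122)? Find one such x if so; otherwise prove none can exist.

No such integer exists.

Both moduli are multiples of 2 = gcd(78, 122), so any solution would satisfy x ≡ 48 and x ≡ 29 modulo 2 simultaneously.
These are incompatible: 48 − 29 = 19 is not divisible by 2.
So no integer satisfies both congruences.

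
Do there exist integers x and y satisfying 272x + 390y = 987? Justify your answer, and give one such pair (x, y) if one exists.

There are no such integers.

Any value of 272x + 390y is a multiple of gcd(272, 390) = 2.
However 987 leaves remainder 1 on division by 2.
So the equation is unsolvable over ℤ.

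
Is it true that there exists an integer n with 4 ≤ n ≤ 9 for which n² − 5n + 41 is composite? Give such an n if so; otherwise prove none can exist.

At n = 7: 7² − 5·7 + 41 = 55 = 5·11, which is composite.

n = 7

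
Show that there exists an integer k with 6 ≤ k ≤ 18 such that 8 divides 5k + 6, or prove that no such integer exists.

Try k = 10: 5·10 + 6 = 56 = 7·8, which is divisible by 8.

k = 10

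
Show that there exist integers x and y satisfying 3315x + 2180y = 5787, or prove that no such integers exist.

gcd(3315, 2180) = 5, so every integer of the form 3315x + 2180y is a multiple of 5.
But 5787 = 5·1157 + 2, so 5 ∤ 5787.
Hence no integers x, y satisfy the equation.

No such integers exist.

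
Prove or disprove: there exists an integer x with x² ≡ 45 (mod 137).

Apply Euler's criterion with the prime 137: 45 is a quadratic residue iff 45^68 ≡ 1 (mod 137), and a non-residue iff it is ≡ −1.
Repeated squaring mod 137: 45^2 = 2025 ≡ 107; 45^4 ≡ 107² = 11449 ≡ 78; 45^8 ≡ 78² = 6084 ≡ 56; 45^16 ≡ 56² = 3136 ≡ 122; 45^32 ≡ 122² = 14884 ≡ 88; 45^64 ≡ 88² = 7744 ≡ 72.
Since 68 = 64 + 4, 45^68 ≡ 72 · 78; multiplying out mod 137: 72·78 = 5616 ≡ 136. Thus 45^68 ≡ 136 ≡ −1 (mod 137).
By Euler's criterion 45 is a quadratic non-residue mod 137: no x satisfies x² ≡ 45 (mod 137).

No, no such integer exists.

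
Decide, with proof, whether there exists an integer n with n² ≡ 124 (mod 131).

131 is prime, so by Euler's criterion 124 is a square mod 131 iff 124^((131−1)/2) = 124^65 ≡ 1 (mod 131).
Squaring successively (mod 131): 124^2 = 15376 ≡ 49; 124^4 ≡ 49² = 2401 ≡ 43; 124^8 ≡ 43² = 1849 ≡ 15; 124^16 ≡ 15² = 225 ≡ 94; 124^32 ≡ 94² = 8836 ≡ 59; 124^64 ≡ 59² = 3481 ≡ 75.
Since 65 = 64 + 1, 124^65 ≡ 75 · 124; multiplying out mod 131: 75·124 = 9300 ≡ 130. Thus 124^65 ≡ 130 ≡ −1 (mod 131).
By Euler's criterion 124 is a quadratic non-residue mod 131: no n satisfies n² ≡ 124 (mod 131).

There is no such integer.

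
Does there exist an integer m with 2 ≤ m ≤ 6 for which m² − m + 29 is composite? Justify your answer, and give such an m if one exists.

At m = 5: 5² − 5 + 29 = 49 = 7·7, which is composite.

m = 5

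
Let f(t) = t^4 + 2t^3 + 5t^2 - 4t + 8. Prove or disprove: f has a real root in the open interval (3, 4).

f has no root in that interval.

The endpoint values f(3) = 176 and f(4) = 456 are both positive. Claim: f(t) > 0 for every t in (3, 4).
Substitute t = 3 + u, where 0 < u < 1 on the interval. Expanding, f(3 + u) = u^4 + 14u^3 + 77u^2 + 188u + 176.
All 5 nonzero coefficients of this polynomial in u are positive; hence for u > 0 the value is a sum of positive terms (the constant 176 among them).
Therefore f(t) > 0 throughout (3, 4), and f has no zero there.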